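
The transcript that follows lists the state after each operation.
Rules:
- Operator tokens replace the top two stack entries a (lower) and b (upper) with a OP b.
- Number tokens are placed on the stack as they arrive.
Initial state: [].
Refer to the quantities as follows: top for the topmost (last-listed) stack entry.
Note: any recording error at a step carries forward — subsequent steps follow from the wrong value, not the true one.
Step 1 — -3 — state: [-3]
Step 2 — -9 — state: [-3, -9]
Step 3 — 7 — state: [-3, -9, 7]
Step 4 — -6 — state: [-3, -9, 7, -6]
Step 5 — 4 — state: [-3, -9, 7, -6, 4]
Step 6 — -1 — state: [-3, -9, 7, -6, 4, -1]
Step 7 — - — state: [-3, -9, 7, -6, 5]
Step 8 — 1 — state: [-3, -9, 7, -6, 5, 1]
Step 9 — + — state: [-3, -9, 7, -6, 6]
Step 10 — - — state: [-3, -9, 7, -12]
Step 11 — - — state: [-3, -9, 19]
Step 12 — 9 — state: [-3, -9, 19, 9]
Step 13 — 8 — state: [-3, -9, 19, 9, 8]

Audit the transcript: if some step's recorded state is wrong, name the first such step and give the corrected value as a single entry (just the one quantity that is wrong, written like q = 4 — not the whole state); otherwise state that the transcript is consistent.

no error

Recomputing the run from the initial state:
step 1: [-3]
step 2: [-3, -9]
step 3: [-3, -9, 7]
step 4: [-3, -9, 7, -6]
step 5: [-3, -9, 7, -6, 4]
step 6: [-3, -9, 7, -6, 4, -1]
step 7: [-3, -9, 7, -6, 5]
step 8: [-3, -9, 7, -6, 5, 1]
step 9: [-3, -9, 7, -6, 6]
step 10: [-3, -9, 7, -12]
step 11: [-3, -9, 19]
step 12: [-3, -9, 19, 9]
step 13: [-3, -9, 19, 9, 8]
This matches the transcript at every step.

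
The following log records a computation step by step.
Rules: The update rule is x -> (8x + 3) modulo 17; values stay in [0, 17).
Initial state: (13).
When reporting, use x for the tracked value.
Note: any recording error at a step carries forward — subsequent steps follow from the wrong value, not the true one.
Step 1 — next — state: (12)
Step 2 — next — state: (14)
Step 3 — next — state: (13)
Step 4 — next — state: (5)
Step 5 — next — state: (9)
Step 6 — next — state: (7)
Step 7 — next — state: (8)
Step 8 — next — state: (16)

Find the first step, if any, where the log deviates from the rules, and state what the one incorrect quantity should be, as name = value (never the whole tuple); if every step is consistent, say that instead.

Recomputing the run from the initial state:
step 1: x = 5
step 2: x = 9
step 3: x = 7
step 4: x = 8
step 5: x = 16
step 6: x = 12
step 7: x = 14
step 8: x = 13
The first disagreement with the log is at step 1, where the value should be x = 5.

step 1, x = 5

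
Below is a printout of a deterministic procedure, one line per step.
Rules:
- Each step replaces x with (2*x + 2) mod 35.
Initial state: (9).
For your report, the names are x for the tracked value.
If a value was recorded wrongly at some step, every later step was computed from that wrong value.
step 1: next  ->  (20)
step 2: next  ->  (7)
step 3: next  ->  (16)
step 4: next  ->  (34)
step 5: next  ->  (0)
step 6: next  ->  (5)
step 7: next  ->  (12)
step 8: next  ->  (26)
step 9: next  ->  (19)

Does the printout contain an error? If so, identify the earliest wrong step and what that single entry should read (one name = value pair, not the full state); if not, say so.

step 6, x = 2

step 1: x = (2*9 + 2) mod 35 = 20 -> no discrepancy
step 2: x = (2*20 + 2) mod 35 = 7 -> same as recorded
step 3: x = (2*7 + 2) mod 35 = 16 -> agrees with the printout
step 4: x = (2*16 + 2) mod 35 = 34 -> exactly as logged
step 5: x = (2*34 + 2) mod 35 = 0 -> in agreement
step 6: x = (2*0 + 2) mod 35 = 2 -> the recorded entry deviates here
That makes step 6 the first incorrect line — x = 2 is what it should show.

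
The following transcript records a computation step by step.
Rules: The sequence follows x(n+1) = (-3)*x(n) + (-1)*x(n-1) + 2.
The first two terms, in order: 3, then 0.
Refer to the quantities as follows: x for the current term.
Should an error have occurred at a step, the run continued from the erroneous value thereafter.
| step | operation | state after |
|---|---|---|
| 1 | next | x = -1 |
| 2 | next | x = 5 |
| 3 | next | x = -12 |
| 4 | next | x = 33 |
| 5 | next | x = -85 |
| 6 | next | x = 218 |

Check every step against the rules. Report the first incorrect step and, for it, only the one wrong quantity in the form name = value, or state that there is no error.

step 6, x = 224

Recomputing the run from the initial state:
step 1: x = -1
step 2: x = 5
step 3: x = -12
step 4: x = 33
step 5: x = -85
step 6: x = 224
The first disagreement with the transcript is at step 6, where the value should be x = 224.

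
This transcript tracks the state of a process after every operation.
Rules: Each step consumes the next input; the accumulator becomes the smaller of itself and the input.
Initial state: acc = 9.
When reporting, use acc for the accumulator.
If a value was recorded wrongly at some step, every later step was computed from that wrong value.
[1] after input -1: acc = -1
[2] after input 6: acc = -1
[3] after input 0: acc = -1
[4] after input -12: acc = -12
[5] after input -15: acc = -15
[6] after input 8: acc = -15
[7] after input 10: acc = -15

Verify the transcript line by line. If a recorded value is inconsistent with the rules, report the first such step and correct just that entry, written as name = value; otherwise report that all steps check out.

no error

Recomputing the run from the initial state:
step 1: acc = -1
step 2: acc = -1
step 3: acc = -1
step 4: acc = -12
step 5: acc = -15
step 6: acc = -15
step 7: acc = -15
This matches the transcript at every step.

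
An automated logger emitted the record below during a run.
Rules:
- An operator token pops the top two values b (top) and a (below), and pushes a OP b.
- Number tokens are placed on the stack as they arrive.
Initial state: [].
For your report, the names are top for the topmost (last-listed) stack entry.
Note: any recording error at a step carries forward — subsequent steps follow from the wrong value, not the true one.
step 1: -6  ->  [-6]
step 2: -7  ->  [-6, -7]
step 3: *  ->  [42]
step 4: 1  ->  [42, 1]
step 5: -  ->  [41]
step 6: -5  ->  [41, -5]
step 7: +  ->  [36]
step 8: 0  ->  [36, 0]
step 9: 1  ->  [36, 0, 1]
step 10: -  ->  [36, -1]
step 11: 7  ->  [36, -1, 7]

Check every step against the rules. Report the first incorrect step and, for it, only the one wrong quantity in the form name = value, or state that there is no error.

Recomputing the run from the initial state:
step 1: [-6]
step 2: [-6, -7]
step 3: [42]
step 4: [42, 1]
step 5: [41]
step 6: [41, -5]
step 7: [36]
step 8: [36, 0]
step 9: [36, 0, 1]
step 10: [36, -1]
step 11: [36, -1, 7]
This matches the record at every step.

no error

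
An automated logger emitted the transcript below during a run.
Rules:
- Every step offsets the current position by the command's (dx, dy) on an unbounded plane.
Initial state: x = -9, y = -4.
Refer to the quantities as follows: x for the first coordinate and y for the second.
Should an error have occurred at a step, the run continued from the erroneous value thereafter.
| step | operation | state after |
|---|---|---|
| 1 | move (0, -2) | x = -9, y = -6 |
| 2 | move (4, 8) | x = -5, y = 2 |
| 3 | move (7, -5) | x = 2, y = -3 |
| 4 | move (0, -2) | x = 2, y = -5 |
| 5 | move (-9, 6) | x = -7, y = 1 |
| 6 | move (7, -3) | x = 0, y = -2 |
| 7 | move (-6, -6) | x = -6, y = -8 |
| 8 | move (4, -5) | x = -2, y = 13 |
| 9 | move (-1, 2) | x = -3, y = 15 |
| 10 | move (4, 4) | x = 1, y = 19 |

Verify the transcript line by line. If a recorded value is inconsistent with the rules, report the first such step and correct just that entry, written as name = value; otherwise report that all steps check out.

step 8, y = -13

Recomputing the run from the initial state:
step 1: x = -9, y = -6
step 2: x = -5, y = 2
step 3: x = 2, y = -3
step 4: x = 2, y = -5
step 5: x = -7, y = 1
step 6: x = 0, y = -2
step 7: x = -6, y = -8
step 8: x = -2, y = -13
step 9: x = -3, y = -11
step 10: x = 1, y = -7
The first disagreement with the transcript is at step 8, where the value should be y = -13.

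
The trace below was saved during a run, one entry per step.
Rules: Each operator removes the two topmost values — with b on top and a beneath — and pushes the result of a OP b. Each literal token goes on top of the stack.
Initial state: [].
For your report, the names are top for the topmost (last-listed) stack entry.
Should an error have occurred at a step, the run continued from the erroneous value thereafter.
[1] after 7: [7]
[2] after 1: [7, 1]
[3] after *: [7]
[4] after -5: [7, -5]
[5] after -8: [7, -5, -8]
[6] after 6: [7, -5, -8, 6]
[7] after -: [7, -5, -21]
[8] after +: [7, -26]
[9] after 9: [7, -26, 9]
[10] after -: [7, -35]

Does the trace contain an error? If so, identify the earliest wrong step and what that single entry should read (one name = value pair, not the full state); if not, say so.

Recomputing the run from the initial state:
step 1: [7]
step 2: [7, 1]
step 3: [7]
step 4: [7, -5]
step 5: [7, -5, -8]
step 6: [7, -5, -8, 6]
step 7: [7, -5, -14]
step 8: [7, -19]
step 9: [7, -19, 9]
step 10: [7, -28]
The first disagreement with the trace is at step 7, where the value should be top = -14.

step 7, top = -14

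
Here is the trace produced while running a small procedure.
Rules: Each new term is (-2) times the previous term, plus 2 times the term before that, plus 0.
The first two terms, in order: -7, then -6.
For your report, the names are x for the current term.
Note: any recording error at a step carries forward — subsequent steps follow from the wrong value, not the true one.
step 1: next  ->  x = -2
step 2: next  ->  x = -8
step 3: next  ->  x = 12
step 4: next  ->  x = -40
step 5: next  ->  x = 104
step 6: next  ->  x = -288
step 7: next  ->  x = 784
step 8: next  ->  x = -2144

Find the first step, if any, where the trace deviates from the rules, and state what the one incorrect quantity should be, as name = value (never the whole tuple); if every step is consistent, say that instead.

step 1: x = -2*(-6) + (2)*(-7) + (0) = -2 -> no discrepancy
step 2: x = -2*(-2) + (2)*(-6) + (0) = -8 -> same as recorded
step 3: x = -2*(-8) + (2)*(-2) + (0) = 12 -> confirmed correct
step 4: x = -2*(12) + (2)*(-8) + (0) = -40 -> confirmed correct
step 5: x = -2*(-40) + (2)*(12) + (0) = 104 -> verified
step 6: x = -2*(104) + (2)*(-40) + (0) = -288 -> agrees with the trace
step 7: x = -2*(-288) + (2)*(104) + (0) = 784 -> matches
step 8: x = -2*(784) + (2)*(-288) + (0) = -2144 -> in agreement
All entries verified; no error found.

no error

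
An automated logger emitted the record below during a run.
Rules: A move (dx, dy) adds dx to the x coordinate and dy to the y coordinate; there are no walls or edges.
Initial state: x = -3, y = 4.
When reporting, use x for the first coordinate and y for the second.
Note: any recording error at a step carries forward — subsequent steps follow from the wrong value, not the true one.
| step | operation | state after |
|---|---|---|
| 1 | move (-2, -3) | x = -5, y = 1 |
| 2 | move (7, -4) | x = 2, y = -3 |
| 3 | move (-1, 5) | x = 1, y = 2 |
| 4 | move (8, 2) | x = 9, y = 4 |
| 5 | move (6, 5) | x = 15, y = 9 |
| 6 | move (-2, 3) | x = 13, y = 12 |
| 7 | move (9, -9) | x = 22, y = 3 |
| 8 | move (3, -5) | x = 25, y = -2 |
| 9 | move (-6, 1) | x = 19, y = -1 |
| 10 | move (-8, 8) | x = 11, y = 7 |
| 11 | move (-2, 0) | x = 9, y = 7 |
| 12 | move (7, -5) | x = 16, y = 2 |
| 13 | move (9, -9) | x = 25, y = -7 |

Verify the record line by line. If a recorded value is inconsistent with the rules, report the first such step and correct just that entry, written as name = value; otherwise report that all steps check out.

no error

1. x = -3 + (-2) = -5, y = 4 + (-3) = 1 (exactly as logged)
2. x = -5 + (7) = 2, y = 1 + (-4) = -3 (verified)
3. x = 2 + (-1) = 1, y = -3 + (5) = 2 (same as recorded)
4. x = 1 + (8) = 9, y = 2 + (2) = 4 (in agreement)
5. x = 9 + (6) = 15, y = 4 + (5) = 9 (agrees with the record)
6. x = 15 + (-2) = 13, y = 9 + (3) = 12 (verified)
7. x = 13 + (9) = 22, y = 12 + (-9) = 3 (matches)
8. x = 22 + (3) = 25, y = 3 + (-5) = -2 (exactly as logged)
9. x = 25 + (-6) = 19, y = -2 + (1) = -1 (checks out)
10. x = 19 + (-8) = 11, y = -1 + (8) = 7 (agrees with the record)
11. x = 11 + (-2) = 9, y = 7 + (0) = 7 (no discrepancy)
12. x = 9 + (7) = 16, y = 7 + (-5) = 2 (no discrepancy)
13. x = 16 + (9) = 25, y = 2 + (-9) = -7 (in agreement)
No step deviates from the rules.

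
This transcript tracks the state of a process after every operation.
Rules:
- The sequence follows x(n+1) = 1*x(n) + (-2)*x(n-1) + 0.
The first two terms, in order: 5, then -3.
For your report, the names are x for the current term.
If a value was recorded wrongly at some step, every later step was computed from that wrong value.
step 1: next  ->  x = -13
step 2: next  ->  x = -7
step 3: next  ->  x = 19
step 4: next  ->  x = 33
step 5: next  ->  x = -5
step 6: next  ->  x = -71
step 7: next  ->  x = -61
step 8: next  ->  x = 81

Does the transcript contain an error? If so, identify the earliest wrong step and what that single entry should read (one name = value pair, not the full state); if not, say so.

Recomputing the run from the initial state:
step 1: x = -13
step 2: x = -7
step 3: x = 19
step 4: x = 33
step 5: x = -5
step 6: x = -71
step 7: x = -61
step 8: x = 81
This matches the transcript at every step.

no error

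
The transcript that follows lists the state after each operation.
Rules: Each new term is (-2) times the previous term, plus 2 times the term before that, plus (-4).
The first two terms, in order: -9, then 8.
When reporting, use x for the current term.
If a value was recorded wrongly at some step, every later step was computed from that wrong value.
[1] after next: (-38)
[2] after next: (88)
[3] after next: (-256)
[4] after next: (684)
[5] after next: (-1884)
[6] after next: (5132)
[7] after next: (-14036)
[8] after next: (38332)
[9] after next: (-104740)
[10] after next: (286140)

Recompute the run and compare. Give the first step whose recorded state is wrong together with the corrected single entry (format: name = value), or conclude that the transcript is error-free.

no error

Recomputing the run from the initial state:
step 1: x = -38
step 2: x = 88
step 3: x = -256
step 4: x = 684
step 5: x = -1884
step 6: x = 5132
step 7: x = -14036
step 8: x = 38332
step 9: x = -104740
step 10: x = 286140
This matches the transcript at every step.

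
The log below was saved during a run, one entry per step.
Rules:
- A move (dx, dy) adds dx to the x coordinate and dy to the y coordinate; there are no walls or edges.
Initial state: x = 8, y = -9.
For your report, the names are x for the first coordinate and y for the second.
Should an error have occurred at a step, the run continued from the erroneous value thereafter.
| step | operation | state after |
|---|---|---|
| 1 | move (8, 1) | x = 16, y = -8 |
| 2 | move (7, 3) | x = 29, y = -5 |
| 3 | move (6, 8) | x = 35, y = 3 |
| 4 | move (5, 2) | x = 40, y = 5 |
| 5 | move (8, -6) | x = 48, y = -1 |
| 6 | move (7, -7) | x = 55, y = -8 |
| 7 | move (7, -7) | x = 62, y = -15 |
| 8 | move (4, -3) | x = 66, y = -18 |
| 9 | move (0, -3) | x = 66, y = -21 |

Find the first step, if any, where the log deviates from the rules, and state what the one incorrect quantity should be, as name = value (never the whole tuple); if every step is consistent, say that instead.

Recomputing the run from the initial state:
step 1: x = 16, y = -8
step 2: x = 23, y = -5
step 3: x = 29, y = 3
step 4: x = 34, y = 5
step 5: x = 42, y = -1
step 6: x = 49, y = -8
step 7: x = 56, y = -15
step 8: x = 60, y = -18
step 9: x = 60, y = -21
The first disagreement with the log is at step 2, where the value should be x = 23.

step 2, x = 23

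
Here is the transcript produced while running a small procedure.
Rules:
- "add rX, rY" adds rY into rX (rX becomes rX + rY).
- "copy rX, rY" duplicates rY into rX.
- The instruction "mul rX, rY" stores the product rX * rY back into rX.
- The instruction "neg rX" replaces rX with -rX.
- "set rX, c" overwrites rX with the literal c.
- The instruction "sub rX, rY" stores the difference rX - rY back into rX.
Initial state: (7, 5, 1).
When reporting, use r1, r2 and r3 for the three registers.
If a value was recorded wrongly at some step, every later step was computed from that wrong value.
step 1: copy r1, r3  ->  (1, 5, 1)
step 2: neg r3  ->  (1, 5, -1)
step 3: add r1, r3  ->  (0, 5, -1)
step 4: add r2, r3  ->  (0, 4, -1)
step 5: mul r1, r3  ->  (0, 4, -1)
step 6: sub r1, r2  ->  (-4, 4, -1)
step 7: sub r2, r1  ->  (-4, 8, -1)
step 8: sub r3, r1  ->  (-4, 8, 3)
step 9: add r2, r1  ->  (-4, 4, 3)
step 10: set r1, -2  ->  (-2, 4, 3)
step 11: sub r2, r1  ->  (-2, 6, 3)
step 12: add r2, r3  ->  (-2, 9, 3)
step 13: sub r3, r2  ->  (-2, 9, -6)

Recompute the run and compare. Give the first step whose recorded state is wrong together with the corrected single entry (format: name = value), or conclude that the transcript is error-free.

no error

1. r1 = 1 (same as recorded)
2. r3 = -(1) = -1 (in agreement)
3. r1 = 1 + -1 = 0 (no discrepancy)
4. r2 = 5 + -1 = 4 (exactly as logged)
5. r1 = 0 * -1 = 0 (verified)
6. r1 = 0 - 4 = -4 (exactly as logged)
7. r2 = 4 - -4 = 8 (matches)
8. r3 = -1 - -4 = 3 (agrees with the transcript)
9. r2 = 8 + -4 = 4 (exactly as logged)
10. r1 = -2 (checks out)
11. r2 = 4 - -2 = 6 (consistent with the transcript)
12. r2 = 6 + 3 = 9 (checks out)
13. r3 = 3 - 9 = -6 (consistent with the transcript)
All steps check out; nothing to correct.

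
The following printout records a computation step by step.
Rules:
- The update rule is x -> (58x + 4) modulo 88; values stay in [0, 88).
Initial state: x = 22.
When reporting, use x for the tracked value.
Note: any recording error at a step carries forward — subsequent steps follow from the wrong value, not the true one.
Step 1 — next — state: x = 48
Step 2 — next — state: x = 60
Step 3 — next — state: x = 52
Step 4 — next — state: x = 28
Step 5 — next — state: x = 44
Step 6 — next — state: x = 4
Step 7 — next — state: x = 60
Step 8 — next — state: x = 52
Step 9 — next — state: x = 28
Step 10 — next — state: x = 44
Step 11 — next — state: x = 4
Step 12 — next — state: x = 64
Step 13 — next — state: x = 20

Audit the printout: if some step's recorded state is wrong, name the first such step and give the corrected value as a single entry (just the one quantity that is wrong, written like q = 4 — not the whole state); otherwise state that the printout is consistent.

Step 1: x = (58*22 + 4) mod 88 = 48 — checks out.
Step 2: x = (58*48 + 4) mod 88 = 60 — verified.
Step 3: x = (58*60 + 4) mod 88 = 52 — same as recorded.
Step 4: x = (58*52 + 4) mod 88 = 28 — checks out.
Step 5: x = (58*28 + 4) mod 88 = 44 — checks out.
Step 6: x = (58*44 + 4) mod 88 = 4 — in agreement.
Step 7: x = (58*4 + 4) mod 88 = 60 — no discrepancy.
Step 8: x = (58*60 + 4) mod 88 = 52 — no discrepancy.
Step 9: x = (58*52 + 4) mod 88 = 28 — consistent with the printout.
Step 10: x = (58*28 + 4) mod 88 = 44 — in agreement.
Step 11: x = (58*44 + 4) mod 88 = 4 — consistent with the printout.
Step 12: x = (58*4 + 4) mod 88 = 60 — this is not what the printout shows.
First deviation found at step 12; the corrected entry is x = 60.

step 12, x = 60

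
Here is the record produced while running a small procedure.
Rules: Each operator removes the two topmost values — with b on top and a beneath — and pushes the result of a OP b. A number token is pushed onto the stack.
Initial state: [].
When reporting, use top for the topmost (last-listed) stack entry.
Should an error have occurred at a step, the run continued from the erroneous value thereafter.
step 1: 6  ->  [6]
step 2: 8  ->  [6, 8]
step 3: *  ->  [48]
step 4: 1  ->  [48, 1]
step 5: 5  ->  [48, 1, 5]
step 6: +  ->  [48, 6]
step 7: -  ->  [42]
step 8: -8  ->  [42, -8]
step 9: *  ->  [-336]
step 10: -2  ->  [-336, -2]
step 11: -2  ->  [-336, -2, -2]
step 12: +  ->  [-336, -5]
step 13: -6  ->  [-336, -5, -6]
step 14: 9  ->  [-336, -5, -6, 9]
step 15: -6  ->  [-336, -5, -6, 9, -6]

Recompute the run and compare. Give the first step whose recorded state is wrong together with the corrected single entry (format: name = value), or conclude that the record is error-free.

1. push 6: top = 6 (verified)
2. push 8: top = 8 (confirmed correct)
3. 6 * 8 = 48 (confirmed correct)
4. push 1: top = 1 (no discrepancy)
5. push 5: top = 5 (confirmed correct)
6. 1 + 5 = 6 (no discrepancy)
7. 48 - 6 = 42 (in agreement)
8. push -8: top = -8 (no discrepancy)
9. 42 * -8 = -336 (in agreement)
10. push -2: top = -2 (agrees with the record)
11. push -2: top = -2 (matches)
12. -2 + -2 = -4 (this is not what the record shows)
First deviation found at step 12; the corrected entry is top = -4.

step 12, top = -4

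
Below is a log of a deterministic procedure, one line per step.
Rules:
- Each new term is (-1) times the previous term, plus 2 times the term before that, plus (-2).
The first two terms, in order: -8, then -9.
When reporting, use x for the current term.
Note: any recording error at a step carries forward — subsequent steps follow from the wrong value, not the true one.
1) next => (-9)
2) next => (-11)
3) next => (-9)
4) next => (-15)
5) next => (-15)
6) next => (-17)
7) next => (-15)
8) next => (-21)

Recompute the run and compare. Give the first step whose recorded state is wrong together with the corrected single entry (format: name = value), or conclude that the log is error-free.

Step 1: x = -1*(-9) + (2)*(-8) + (-2) = -9 — no discrepancy.
Step 2: x = -1*(-9) + (2)*(-9) + (-2) = -11 — in agreement.
Step 3: x = -1*(-11) + (2)*(-9) + (-2) = -9 — no discrepancy.
Step 4: x = -1*(-9) + (2)*(-11) + (-2) = -15 — consistent with the log.
Step 5: x = -1*(-15) + (2)*(-9) + (-2) = -5 — the log disagrees here.
So the first discrepancy is step 5, where the right value is x = -5.

step 5, x = -5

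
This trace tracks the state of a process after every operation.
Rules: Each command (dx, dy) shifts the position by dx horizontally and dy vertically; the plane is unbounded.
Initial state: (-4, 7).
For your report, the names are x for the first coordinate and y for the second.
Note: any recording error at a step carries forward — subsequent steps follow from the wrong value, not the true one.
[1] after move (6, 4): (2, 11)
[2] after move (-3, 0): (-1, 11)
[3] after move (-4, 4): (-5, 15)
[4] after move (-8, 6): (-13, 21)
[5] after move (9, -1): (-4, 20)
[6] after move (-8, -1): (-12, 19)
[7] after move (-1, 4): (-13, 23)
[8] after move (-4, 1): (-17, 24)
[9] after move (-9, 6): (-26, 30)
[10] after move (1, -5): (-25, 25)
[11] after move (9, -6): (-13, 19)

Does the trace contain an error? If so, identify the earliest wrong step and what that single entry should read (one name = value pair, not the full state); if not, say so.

Step 1: x = -4 + (6) = 2, y = 7 + (4) = 11 — confirmed correct.
Step 2: x = 2 + (-3) = -1, y = 11 + (0) = 11 — no discrepancy.
Step 3: x = -1 + (-4) = -5, y = 11 + (4) = 15 — matches.
Step 4: x = -5 + (-8) = -13, y = 15 + (6) = 21 — confirmed correct.
Step 5: x = -13 + (9) = -4, y = 21 + (-1) = 20 — consistent with the trace.
Step 6: x = -4 + (-8) = -12, y = 20 + (-1) = 19 — exactly as logged.
Step 7: x = -12 + (-1) = -13, y = 19 + (4) = 23 — same as recorded.
Step 8: x = -13 + (-4) = -17, y = 23 + (1) = 24 — agrees with the trace.
Step 9: x = -17 + (-9) = -26, y = 24 + (6) = 30 — confirmed correct.
Step 10: x = -26 + (1) = -25, y = 30 + (-5) = 25 — no discrepancy.
Step 11: x = -25 + (9) = -16, y = 25 + (-6) = 19 — the trace disagrees here.
So the first discrepancy is step 11, where the right value is x = -16.

step 11, x = -16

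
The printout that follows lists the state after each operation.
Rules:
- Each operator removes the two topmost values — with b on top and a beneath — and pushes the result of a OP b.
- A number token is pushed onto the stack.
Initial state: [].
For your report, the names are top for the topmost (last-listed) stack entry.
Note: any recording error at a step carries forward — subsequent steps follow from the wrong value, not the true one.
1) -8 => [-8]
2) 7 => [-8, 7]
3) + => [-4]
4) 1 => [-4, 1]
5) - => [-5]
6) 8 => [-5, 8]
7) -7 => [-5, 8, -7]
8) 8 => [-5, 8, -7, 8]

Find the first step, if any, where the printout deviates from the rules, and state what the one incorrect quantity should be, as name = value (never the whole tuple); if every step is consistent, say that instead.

Recomputing the run from the initial state:
step 1: [-8]
step 2: [-8, 7]
step 3: [-1]
step 4: [-1, 1]
step 5: [-2]
step 6: [-2, 8]
step 7: [-2, 8, -7]
step 8: [-2, 8, -7, 8]
The first disagreement with the printout is at step 3, where the value should be top = -1.

step 3, top = -1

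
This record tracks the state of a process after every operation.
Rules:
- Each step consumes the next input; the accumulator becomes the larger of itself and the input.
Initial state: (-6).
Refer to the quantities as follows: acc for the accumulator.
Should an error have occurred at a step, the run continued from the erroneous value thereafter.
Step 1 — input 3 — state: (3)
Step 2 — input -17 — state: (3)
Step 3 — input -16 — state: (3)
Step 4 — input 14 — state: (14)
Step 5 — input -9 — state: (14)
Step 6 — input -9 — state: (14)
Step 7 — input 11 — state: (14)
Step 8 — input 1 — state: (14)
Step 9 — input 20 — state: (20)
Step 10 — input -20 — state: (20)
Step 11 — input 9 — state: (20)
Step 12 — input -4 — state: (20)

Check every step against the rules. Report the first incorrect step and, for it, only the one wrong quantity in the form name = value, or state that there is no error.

1. acc = max(-6, 3) = 3 (verified)
2. acc = max(3, -17) = 3 (confirmed correct)
3. acc = max(3, -16) = 3 (checks out)
4. acc = max(3, 14) = 14 (matches)
5. acc = max(14, -9) = 14 (no discrepancy)
6. acc = max(14, -9) = 14 (exactly as logged)
7. acc = max(14, 11) = 14 (confirmed correct)
8. acc = max(14, 1) = 14 (verified)
9. acc = max(14, 20) = 20 (checks out)
10. acc = max(20, -20) = 20 (no discrepancy)
11. acc = max(20, 9) = 20 (in agreement)
12. acc = max(20, -4) = 20 (exactly as logged)
The recomputation confirms every line.

no error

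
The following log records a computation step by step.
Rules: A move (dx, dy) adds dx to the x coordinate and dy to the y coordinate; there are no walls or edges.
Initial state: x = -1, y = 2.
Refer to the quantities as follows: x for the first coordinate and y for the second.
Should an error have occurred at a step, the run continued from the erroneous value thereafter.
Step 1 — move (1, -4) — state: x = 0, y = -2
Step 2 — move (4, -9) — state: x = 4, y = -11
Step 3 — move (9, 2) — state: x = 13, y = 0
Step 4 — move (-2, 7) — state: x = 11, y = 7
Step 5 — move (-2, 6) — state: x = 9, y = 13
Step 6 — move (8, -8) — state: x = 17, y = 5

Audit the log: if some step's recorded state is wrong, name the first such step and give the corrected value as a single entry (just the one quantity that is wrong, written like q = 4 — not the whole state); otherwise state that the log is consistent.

step 1: x = -1 + (1) = 0, y = 2 + (-4) = -2 -> same as recorded
step 2: x = 0 + (4) = 4, y = -2 + (-9) = -11 -> exactly as logged
step 3: x = 4 + (9) = 13, y = -11 + (2) = -9 -> the recorded entry deviates here
So the first discrepancy is step 3, where the right value is y = -9.

step 3, y = -9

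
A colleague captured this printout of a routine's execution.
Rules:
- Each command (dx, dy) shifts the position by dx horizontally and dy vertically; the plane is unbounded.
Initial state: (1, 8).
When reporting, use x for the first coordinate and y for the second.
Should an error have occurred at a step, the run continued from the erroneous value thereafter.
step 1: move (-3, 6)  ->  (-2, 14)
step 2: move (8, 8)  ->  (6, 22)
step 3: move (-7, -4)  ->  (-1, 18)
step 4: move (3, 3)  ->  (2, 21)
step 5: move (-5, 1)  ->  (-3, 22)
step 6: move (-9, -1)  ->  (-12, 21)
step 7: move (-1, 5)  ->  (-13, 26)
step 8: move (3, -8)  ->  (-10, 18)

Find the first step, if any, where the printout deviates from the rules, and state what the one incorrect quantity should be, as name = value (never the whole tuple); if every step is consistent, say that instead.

no error

step 1: x = 1 + (-3) = -2, y = 8 + (6) = 14 -> verified
step 2: x = -2 + (8) = 6, y = 14 + (8) = 22 -> agrees with the printout
step 3: x = 6 + (-7) = -1, y = 22 + (-4) = 18 -> confirmed correct
step 4: x = -1 + (3) = 2, y = 18 + (3) = 21 -> checks out
step 5: x = 2 + (-5) = -3, y = 21 + (1) = 22 -> matches
step 6: x = -3 + (-9) = -12, y = 22 + (-1) = 21 -> matches
step 7: x = -12 + (-1) = -13, y = 21 + (5) = 26 -> checks out
step 8: x = -13 + (3) = -10, y = 26 + (-8) = 18 -> consistent with the printout
All steps check out; nothing to correct.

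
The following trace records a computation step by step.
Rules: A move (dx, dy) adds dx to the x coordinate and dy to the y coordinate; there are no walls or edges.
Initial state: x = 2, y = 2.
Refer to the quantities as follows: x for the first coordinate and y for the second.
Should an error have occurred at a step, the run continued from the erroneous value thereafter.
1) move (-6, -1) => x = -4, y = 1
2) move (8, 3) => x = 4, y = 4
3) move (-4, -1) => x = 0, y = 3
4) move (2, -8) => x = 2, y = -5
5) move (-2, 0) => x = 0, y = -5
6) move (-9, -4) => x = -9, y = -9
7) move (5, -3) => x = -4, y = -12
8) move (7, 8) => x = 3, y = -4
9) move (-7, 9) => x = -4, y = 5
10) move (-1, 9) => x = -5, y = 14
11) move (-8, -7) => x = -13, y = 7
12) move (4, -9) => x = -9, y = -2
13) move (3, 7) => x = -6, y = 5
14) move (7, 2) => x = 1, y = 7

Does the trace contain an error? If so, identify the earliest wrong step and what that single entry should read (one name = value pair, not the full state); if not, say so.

no error

Step 1: x = 2 + (-6) = -4, y = 2 + (-1) = 1 — verified.
Step 2: x = -4 + (8) = 4, y = 1 + (3) = 4 — checks out.
Step 3: x = 4 + (-4) = 0, y = 4 + (-1) = 3 — exactly as logged.
Step 4: x = 0 + (2) = 2, y = 3 + (-8) = -5 — same as recorded.
Step 5: x = 2 + (-2) = 0, y = -5 + (0) = -5 — agrees with the trace.
Step 6: x = 0 + (-9) = -9, y = -5 + (-4) = -9 — consistent with the trace.
Step 7: x = -9 + (5) = -4, y = -9 + (-3) = -12 — verified.
Step 8: x = -4 + (7) = 3, y = -12 + (8) = -4 — verified.
Step 9: x = 3 + (-7) = -4, y = -4 + (9) = 5 — same as recorded.
Step 10: x = -4 + (-1) = -5, y = 5 + (9) = 14 — no discrepancy.
Step 11: x = -5 + (-8) = -13, y = 14 + (-7) = 7 — in agreement.
Step 12: x = -13 + (4) = -9, y = 7 + (-9) = -2 — same as recorded.
Step 13: x = -9 + (3) = -6, y = -2 + (7) = 5 — matches.
Step 14: x = -6 + (7) = 1, y = 5 + (2) = 7 — exactly as logged.
No step deviates from the rules.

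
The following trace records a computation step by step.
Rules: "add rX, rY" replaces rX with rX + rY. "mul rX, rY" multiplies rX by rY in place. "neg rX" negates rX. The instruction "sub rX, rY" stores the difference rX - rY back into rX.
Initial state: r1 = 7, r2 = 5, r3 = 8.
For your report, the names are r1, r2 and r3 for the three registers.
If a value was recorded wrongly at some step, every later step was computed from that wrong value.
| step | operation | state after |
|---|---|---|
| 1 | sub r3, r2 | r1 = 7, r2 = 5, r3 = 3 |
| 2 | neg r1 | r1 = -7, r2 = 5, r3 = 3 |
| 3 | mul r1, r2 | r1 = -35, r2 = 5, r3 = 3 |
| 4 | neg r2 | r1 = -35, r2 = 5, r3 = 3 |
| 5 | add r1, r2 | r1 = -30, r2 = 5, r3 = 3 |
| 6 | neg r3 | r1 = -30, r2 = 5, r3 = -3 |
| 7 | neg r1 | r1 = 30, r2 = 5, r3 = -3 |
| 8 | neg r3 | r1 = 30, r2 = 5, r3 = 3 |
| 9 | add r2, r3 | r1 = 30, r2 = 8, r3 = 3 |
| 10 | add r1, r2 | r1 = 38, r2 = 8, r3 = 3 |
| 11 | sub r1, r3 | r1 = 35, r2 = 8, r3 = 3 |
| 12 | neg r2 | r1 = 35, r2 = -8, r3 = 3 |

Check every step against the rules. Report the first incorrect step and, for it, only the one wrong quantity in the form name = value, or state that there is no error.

Recomputing the run from the initial state:
step 1: r1 = 7, r2 = 5, r3 = 3
step 2: r1 = -7, r2 = 5, r3 = 3
step 3: r1 = -35, r2 = 5, r3 = 3
step 4: r1 = -35, r2 = -5, r3 = 3
step 5: r1 = -40, r2 = -5, r3 = 3
step 6: r1 = -40, r2 = -5, r3 = -3
step 7: r1 = 40, r2 = -5, r3 = -3
step 8: r1 = 40, r2 = -5, r3 = 3
step 9: r1 = 40, r2 = -2, r3 = 3
step 10: r1 = 38, r2 = -2, r3 = 3
step 11: r1 = 35, r2 = -2, r3 = 3
step 12: r1 = 35, r2 = 2, r3 = 3
The first disagreement with the trace is at step 4, where the value should be r2 = -5.

step 4, r2 = -5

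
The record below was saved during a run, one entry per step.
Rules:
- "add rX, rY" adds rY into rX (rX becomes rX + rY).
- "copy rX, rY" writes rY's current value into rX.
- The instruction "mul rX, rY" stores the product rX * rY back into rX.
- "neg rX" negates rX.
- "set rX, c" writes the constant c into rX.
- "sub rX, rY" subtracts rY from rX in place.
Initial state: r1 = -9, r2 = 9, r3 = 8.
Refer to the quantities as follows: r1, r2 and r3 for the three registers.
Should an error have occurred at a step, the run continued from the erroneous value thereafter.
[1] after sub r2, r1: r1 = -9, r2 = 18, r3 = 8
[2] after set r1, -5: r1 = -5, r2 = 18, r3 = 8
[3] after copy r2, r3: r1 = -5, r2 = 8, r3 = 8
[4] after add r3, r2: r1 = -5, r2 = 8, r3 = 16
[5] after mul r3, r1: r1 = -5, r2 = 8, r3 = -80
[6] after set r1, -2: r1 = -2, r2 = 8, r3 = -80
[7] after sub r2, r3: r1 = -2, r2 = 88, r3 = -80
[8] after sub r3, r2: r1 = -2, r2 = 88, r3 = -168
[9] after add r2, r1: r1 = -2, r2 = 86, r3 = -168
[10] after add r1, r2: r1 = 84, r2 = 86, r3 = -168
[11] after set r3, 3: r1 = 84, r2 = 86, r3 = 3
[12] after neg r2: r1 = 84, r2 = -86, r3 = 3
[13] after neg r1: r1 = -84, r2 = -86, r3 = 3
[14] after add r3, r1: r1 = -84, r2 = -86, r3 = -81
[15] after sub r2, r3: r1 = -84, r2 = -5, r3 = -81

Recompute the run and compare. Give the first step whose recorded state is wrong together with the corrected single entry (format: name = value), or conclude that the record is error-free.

Recomputing the run from the initial state:
step 1: r1 = -9, r2 = 18, r3 = 8
step 2: r1 = -5, r2 = 18, r3 = 8
step 3: r1 = -5, r2 = 8, r3 = 8
step 4: r1 = -5, r2 = 8, r3 = 16
step 5: r1 = -5, r2 = 8, r3 = -80
step 6: r1 = -2, r2 = 8, r3 = -80
step 7: r1 = -2, r2 = 88, r3 = -80
step 8: r1 = -2, r2 = 88, r3 = -168
step 9: r1 = -2, r2 = 86, r3 = -168
step 10: r1 = 84, r2 = 86, r3 = -168
step 11: r1 = 84, r2 = 86, r3 = 3
step 12: r1 = 84, r2 = -86, r3 = 3
step 13: r1 = -84, r2 = -86, r3 = 3
step 14: r1 = -84, r2 = -86, r3 = -81
step 15: r1 = -84, r2 = -5, r3 = -81
This matches the record at every step.

no error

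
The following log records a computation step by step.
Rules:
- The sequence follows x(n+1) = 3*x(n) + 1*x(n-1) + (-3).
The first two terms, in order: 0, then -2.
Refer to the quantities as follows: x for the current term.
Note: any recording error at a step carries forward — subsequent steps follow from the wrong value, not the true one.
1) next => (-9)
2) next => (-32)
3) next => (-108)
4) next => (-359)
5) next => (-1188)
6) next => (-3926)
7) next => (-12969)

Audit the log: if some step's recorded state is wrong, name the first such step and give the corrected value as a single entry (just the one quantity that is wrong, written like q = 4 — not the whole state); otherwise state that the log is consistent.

Recomputing the run from the initial state:
step 1: x = -9
step 2: x = -32
step 3: x = -108
step 4: x = -359
step 5: x = -1188
step 6: x = -3926
step 7: x = -12969
This matches the log at every step.

no error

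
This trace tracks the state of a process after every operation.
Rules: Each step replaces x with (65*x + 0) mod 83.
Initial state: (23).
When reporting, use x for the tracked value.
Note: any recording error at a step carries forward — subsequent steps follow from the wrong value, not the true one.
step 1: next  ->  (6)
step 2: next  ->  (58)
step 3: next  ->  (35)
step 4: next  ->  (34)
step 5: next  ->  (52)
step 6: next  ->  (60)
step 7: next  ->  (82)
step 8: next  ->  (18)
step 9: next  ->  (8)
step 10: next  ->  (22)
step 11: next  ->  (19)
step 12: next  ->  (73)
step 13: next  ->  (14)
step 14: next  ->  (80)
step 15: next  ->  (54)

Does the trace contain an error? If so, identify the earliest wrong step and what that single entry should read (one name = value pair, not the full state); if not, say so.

step 1, x = 1

Recomputing the run from the initial state:
step 1: x = 1
step 2: x = 65
step 3: x = 75
step 4: x = 61
step 5: x = 64
step 6: x = 10
step 7: x = 69
step 8: x = 3
step 9: x = 29
step 10: x = 59
step 11: x = 17
step 12: x = 26
step 13: x = 30
step 14: x = 41
step 15: x = 9
The first disagreement with the trace is at step 1, where the value should be x = 1.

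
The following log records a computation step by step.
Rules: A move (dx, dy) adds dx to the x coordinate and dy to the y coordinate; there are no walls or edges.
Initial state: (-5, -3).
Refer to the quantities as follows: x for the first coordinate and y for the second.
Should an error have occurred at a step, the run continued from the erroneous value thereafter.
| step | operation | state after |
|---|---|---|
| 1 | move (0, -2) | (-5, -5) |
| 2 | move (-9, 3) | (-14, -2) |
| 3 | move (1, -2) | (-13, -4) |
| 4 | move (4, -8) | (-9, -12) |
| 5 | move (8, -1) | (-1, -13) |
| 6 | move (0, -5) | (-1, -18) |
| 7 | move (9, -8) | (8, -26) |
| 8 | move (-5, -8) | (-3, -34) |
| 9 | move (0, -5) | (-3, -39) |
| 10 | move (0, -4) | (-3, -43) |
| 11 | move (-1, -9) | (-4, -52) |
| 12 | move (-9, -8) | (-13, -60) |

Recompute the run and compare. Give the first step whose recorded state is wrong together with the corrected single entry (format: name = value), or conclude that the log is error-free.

step 8, x = 3

Recomputing the run from the initial state:
step 1: x = -5, y = -5
step 2: x = -14, y = -2
step 3: x = -13, y = -4
step 4: x = -9, y = -12
step 5: x = -1, y = -13
step 6: x = -1, y = -18
step 7: x = 8, y = -26
step 8: x = 3, y = -34
step 9: x = 3, y = -39
step 10: x = 3, y = -43
step 11: x = 2, y = -52
step 12: x = -7, y = -60
The first disagreement with the log is at step 8, where the value should be x = 3.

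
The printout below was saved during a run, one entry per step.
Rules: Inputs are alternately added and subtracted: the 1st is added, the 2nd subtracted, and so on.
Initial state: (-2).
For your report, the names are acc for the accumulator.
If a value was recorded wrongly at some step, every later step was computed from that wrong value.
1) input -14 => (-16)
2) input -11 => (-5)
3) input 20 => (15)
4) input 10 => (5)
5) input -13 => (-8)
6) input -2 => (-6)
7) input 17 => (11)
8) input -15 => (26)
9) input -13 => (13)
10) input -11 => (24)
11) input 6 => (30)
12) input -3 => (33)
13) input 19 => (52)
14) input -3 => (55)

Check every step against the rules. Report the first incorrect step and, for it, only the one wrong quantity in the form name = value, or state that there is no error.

no error

step 1: acc = -2 + -14 = -16 -> in agreement
step 2: acc = -16 - -11 = -5 -> no discrepancy
step 3: acc = -5 + 20 = 15 -> no discrepancy
step 4: acc = 15 - 10 = 5 -> consistent with the printout
step 5: acc = 5 + -13 = -8 -> in agreement
step 6: acc = -8 - -2 = -6 -> consistent with the printout
step 7: acc = -6 + 17 = 11 -> matches
step 8: acc = 11 - -15 = 26 -> consistent with the printout
step 9: acc = 26 + -13 = 13 -> agrees with the printout
step 10: acc = 13 - -11 = 24 -> in agreement
step 11: acc = 24 + 6 = 30 -> consistent with the printout
step 12: acc = 30 - -3 = 33 -> same as recorded
step 13: acc = 33 + 19 = 52 -> agrees with the printout
step 14: acc = 52 - -3 = 55 -> verified
All steps check out; nothing to correct.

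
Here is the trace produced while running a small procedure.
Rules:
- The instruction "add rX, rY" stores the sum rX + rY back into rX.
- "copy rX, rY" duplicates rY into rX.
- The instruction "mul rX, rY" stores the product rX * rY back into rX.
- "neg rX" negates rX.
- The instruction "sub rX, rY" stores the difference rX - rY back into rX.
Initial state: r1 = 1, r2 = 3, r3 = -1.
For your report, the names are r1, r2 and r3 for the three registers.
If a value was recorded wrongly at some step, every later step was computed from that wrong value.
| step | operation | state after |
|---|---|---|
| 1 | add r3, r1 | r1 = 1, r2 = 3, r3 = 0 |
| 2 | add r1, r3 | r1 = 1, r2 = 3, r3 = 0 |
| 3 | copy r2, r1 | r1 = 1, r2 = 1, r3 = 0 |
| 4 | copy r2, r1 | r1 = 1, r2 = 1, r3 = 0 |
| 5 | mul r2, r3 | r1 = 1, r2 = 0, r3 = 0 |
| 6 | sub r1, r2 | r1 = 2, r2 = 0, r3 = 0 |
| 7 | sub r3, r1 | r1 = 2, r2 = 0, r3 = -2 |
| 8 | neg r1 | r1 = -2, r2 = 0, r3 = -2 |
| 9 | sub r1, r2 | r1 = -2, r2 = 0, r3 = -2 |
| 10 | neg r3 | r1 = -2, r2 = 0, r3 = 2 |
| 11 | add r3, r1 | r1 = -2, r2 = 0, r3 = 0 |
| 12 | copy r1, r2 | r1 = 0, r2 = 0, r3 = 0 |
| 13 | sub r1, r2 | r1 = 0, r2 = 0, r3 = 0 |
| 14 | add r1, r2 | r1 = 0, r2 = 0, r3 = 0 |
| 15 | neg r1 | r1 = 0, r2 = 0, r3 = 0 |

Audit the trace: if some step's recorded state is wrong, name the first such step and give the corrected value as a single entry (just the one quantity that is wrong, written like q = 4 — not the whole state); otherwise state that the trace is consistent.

step 1: r3 = -1 + 1 = 0 -> no discrepancy
step 2: r1 = 1 + 0 = 1 -> same as recorded
step 3: r2 = 1 -> matches
step 4: r2 = 1 -> checks out
step 5: r2 = 1 * 0 = 0 -> in agreement
step 6: r1 = 1 - 0 = 1 -> the recorded entry deviates here
Step 6 is the first one off; corrected, r1 = 1.

step 6, r1 = 1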